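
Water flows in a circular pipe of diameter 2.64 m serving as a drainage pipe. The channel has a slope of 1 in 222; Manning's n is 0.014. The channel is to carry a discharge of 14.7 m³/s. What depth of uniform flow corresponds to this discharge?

y_n = 1.69 m

Manning's equation rearranged: A R^(2/3) = nQ / (1·√S) = 0.014 × 14.7 / (√0.004505) = 3.066.
At y = 2.06 m: A R^(2/3) = 3.954 — high.
At y = 1.69 m: A R^(2/3) = 3.071 — matches.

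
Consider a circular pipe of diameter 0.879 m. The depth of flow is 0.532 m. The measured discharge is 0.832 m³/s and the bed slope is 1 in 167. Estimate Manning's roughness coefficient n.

n = 0.014

For a circular section of diameter D = 0.879 m at depth y = 0.532 m, the central angle is θ = 2 arccos(1 − 2y/D) = 3.566 rad. Then A = (D²/8)(θ − sin θ) = 0.3841 m² and P = Dθ/2 = 1.567 m.
Hydraulic radius R = A/P = 0.3841/1.567 = 0.2451 m.
Rearranging Manning's equation: n = (1/Q) A R^(2/3) S^(1/2) = (1/0.832) × 0.3841 × 0.2451^(2/3) × √0.005988 = 0.014.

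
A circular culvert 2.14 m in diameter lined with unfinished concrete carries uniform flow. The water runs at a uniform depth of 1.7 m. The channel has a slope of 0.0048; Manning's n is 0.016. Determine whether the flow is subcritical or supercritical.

subcritical

For a circular section of diameter D = 2.14 m at depth y = 1.7 m, the central angle is θ = 2 arccos(1 − 2y/D) = 4.401 rad. Then A = (D²/8)(θ − sin θ) = 3.064 m² and P = Dθ/2 = 4.709 m.
Hydraulic radius R = A/P = 3.064/4.709 = 0.6507 m.
V = (1/n) R^(2/3) √S = (1/0.016) × 0.6507^(2/3) × √0.0048 = 3.252 m/s. Hydraulic depth D_h = A/T = 3.064/1.73 = 1.771 m.
Froude number Fr = V/√(g·D_h) = 3.252/√(9.81×1.771) = 0.78, which is less than 1, so the flow is subcritical.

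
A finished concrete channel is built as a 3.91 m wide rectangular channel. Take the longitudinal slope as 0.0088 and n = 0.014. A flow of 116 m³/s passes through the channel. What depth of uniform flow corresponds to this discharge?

Manning's equation rearranged: A R^(2/3) = nQ / (1·√S) = 0.014 × 116 / (√0.0088) = 17.31.
Try y = 4.62 m: A R^(2/3) = 22.32 — over.
Try y = 2.62 m: A R^(2/3) = 11.05 — short.
Try y = 3.75 m: A R^(2/3) = 17.33 — close enough.

y_n = 3.75 m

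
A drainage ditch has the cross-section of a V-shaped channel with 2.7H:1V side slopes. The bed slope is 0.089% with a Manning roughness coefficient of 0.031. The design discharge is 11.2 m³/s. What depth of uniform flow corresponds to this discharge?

y_n = 2.09 m

Manning's equation rearranged: A R^(2/3) = nQ / (1·√S) = 0.031 × 11.2 / (√0.00089) = 11.64.
Trying y = 1.57 m: A R^(2/3) = 5.426 — too small.
Trying y = 2.09 m: A R^(2/3) = 11.64 — matches.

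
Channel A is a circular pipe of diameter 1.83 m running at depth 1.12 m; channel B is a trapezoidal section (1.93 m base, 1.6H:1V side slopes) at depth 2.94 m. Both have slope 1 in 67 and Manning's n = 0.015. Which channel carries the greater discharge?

channel B

Channel A: For a circular section of diameter D = 1.83 m at depth y = 1.12 m, the central angle is θ = 2 arccos(1 − 2y/D) = 3.594 rad. Then A = (D²/8)(θ − sin θ) = 1.687 m² and P = Dθ/2 = 3.288 m. Hydraulic radius R = A/P = 1.687/3.288 = 0.5131 m. Q_A = (1/0.015)·1.687·0.5131^(2/3)·√0.01493 = 8.807 m³/s.
Channel B: With bottom width b = 1.93 m and side slope z = 1.6: A = (b + zy)y = (1.93 + 1.6×2.94)×2.94 = 19.5 m²; P = b + 2y√(1+z²) = 1.93 + 2×2.94×1.887 = 13.02 m. Hydraulic radius R = A/P = 19.5/13.02 = 1.497 m. Q_B = (1/0.015)·19.5·1.497^(2/3)·√0.01493 = 207.9 m³/s.
Q_A = 8.807 m³/s vs Q_B = 207.9 m³/s, so channel B carries more.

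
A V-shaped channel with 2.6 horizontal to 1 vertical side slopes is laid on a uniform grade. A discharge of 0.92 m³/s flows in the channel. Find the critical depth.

y_c = 0.48 m

At critical depth, Q² T / (g A³) = 1, i.e. A³/T = Q²/g = 0.92²/9.81 = 0.08628.
Try y = 0.59 m: A³/T = 0.2416 — too large.
Try y = 0.38 m: A³/T = 0.02678 — too small.
Try y = 0.48 m: A³/T = 0.08612 — close enough.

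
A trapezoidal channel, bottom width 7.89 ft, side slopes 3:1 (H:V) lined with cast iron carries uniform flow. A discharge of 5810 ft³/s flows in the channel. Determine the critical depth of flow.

y_c = 10.6 ft

At critical depth, Q² T / (g A³) = 1, i.e. A³/T = Q²/g = 5810²/32.2 = 1048000.
Try y = 7.3 ft: A³/T = 199000 — low.
Try y = 10.6 ft: A³/T = 1042000 — matches.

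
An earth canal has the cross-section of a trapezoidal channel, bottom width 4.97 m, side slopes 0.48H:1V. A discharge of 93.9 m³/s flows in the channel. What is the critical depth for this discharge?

At critical depth, Q² T / (g A³) = 1, i.e. A³/T = Q²/g = 93.9²/9.81 = 898.8.
At y = 2.41 m: A³/T = 442 — short.
At y = 2.99 m: A³/T = 895.9 — close enough.

y_c = 2.99 m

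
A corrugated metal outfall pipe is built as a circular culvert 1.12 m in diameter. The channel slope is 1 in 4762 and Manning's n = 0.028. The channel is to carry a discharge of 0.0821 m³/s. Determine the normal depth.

y_n = 0.476 m

Manning's equation rearranged: A R^(2/3) = nQ / (1·√S) = 0.028 × 0.0821 / (√0.00021) = 0.1586.
Try y = 0.41 m: A R^(2/3) = 0.1206 — low.
Try y = 0.476 m: A R^(2/3) = 0.1586 — matches.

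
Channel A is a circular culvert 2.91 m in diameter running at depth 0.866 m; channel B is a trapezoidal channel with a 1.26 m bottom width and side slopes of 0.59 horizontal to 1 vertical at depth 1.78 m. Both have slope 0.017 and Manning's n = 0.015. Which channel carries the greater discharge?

Channel A: For a circular section of diameter D = 2.91 m at depth y = 0.866 m, the central angle is θ = 2 arccos(1 − 2y/D) = 2.308 rad. Then A = (D²/8)(θ − sin θ) = 1.659 m² and P = Dθ/2 = 3.358 m. Hydraulic radius R = A/P = 1.659/3.358 = 0.4942 m. Q_A = (1/0.015)·1.659·0.4942^(2/3)·√0.017 = 9.016 m³/s.
Channel B: With bottom width b = 1.26 m and side slope z = 0.59: A = (b + zy)y = (1.26 + 0.59×1.78)×1.78 = 4.112 m²; P = b + 2y√(1+z²) = 1.26 + 2×1.78×1.161 = 5.393 m. Hydraulic radius R = A/P = 4.112/5.393 = 0.7624 m. Q_B = (1/0.015)·4.112·0.7624^(2/3)·√0.017 = 29.83 m³/s.
Q_A = 9.016 m³/s vs Q_B = 29.83 m³/s, so channel B carries more.

channel B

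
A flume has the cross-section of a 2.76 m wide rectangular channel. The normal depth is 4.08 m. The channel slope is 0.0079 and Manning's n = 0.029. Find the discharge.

Flow area A = b·y = 2.76 × 4.08 = 11.26 m². Wetted perimeter P = b + 2y = 2.76 + 2×4.08 = 10.92 m.
Hydraulic radius R = A/P = 11.26/10.92 = 1.031 m.
Manning's equation: Q = (1/n) A R^(2/3) S^(1/2) = (1/0.029) × 11.26 × 1.031^(2/3) × 0.0079^(1/2) = 35.2 m³/s.

Q = 35.2 m³/s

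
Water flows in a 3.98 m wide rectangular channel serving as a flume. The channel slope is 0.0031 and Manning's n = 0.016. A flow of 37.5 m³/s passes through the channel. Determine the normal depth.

y_n = 2.52 m

Manning's equation rearranged: A R^(2/3) = nQ / (1·√S) = 0.016 × 37.5 / (√0.0031) = 10.78.
At y = 3.19 m: A R^(2/3) = 14.54 — too large.
At y = 2.52 m: A R^(2/3) = 10.76 — close enough.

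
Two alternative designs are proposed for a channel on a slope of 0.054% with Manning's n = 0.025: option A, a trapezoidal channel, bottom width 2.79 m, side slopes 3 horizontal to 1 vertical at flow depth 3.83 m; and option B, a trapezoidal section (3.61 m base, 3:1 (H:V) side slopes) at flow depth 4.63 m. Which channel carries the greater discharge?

channel B

Channel A: With bottom width b = 2.79 m and side slope z = 3: A = (b + zy)y = (2.79 + 3×3.83)×3.83 = 54.69 m²; P = b + 2y√(1+z²) = 2.79 + 2×3.83×3.162 = 27.01 m. Hydraulic radius R = A/P = 54.69/27.01 = 2.025 m. Q_A = (1/0.025)·54.69·2.025^(2/3)·√0.00054 = 81.36 m³/s.
Channel B: With bottom width b = 3.61 m and side slope z = 3: A = (b + zy)y = (3.61 + 3×4.63)×4.63 = 81.02 m²; P = b + 2y√(1+z²) = 3.61 + 2×4.63×3.162 = 32.89 m. Hydraulic radius R = A/P = 81.02/32.89 = 2.463 m. Q_B = (1/0.025)·81.02·2.463^(2/3)·√0.00054 = 137.4 m³/s.
Q_A = 81.36 m³/s vs Q_B = 137.4 m³/s, so channel B carries more.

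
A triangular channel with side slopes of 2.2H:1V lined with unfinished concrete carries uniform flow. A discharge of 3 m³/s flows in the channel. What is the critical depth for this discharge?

y_c = 0.824 m

At critical depth, Q² T / (g A³) = 1, i.e. A³/T = Q²/g = 3²/9.81 = 0.9174.
Trying y = 0.966 m: A³/T = 2.036 — too large.
Trying y = 0.709 m: A³/T = 0.4336 — too small.
Trying y = 0.824 m: A³/T = 0.9193 — ≈ 0.9174.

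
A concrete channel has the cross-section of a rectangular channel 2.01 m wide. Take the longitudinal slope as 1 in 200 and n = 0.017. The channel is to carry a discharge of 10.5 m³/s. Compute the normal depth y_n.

y_n = 1.7 m

Manning's equation rearranged: A R^(2/3) = nQ / (1·√S) = 0.017 × 10.5 / (√0.005) = 2.524.
At y = 1.29 m: A R^(2/3) = 1.772 — short.
At y = 2.03 m: A R^(2/3) = 3.131 — over.
At y = 1.7 m: A R^(2/3) = 2.515 — matches.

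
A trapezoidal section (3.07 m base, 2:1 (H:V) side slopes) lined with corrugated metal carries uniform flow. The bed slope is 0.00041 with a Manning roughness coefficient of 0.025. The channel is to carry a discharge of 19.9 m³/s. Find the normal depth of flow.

Manning's equation rearranged: A R^(2/3) = nQ / (1·√S) = 0.025 × 19.9 / (√0.00041) = 24.57.
Try y = 1.91 m: A R^(2/3) = 14.31 — too small.
Try y = 3.1 m: A R^(2/3) = 40.89 — too large.
Try y = 2.46 m: A R^(2/3) = 24.56 — close enough.

y_n = 2.46 m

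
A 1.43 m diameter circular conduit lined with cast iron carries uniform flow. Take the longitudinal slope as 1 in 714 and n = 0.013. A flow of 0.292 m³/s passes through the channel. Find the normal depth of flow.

y_n = 0.342 m

Manning's equation rearranged: A R^(2/3) = nQ / (1·√S) = 0.013 × 0.292 / (√0.001401) = 0.1014.
At y = 0.274 m: A R^(2/3) = 0.06494 — too small.
At y = 0.431 m: A R^(2/3) = 0.1599 — too large.
At y = 0.342 m: A R^(2/3) = 0.1015 — matches.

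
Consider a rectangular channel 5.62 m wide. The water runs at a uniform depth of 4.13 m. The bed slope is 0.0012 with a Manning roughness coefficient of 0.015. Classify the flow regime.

Flow area A = b·y = 5.62 × 4.13 = 23.21 m². Wetted perimeter P = b + 2y = 5.62 + 2×4.13 = 13.88 m.
Hydraulic radius R = A/P = 23.21/13.88 = 1.672 m.
V = (1/n) R^(2/3) √S = (1/0.015) × 1.672^(2/3) × √0.0012 = 3.254 m/s. Hydraulic depth D_h = A/T = 23.21/5.62 = 4.13 m.
Froude number Fr = V/√(g·D_h) = 3.254/√(9.81×4.13) = 0.511, which is less than 1, so the flow is subcritical.

subcritical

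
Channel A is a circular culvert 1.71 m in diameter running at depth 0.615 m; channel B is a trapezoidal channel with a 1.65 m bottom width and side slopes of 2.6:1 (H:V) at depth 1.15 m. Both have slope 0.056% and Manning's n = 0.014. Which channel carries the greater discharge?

channel B

Channel A: For a circular section of diameter D = 1.71 m at depth y = 0.615 m, the central angle is θ = 2 arccos(1 − 2y/D) = 2.573 rad. Then A = (D²/8)(θ − sin θ) = 0.7433 m² and P = Dθ/2 = 2.2 m. Hydraulic radius R = A/P = 0.7433/2.2 = 0.338 m. Q_A = (1/0.014)·0.7433·0.338^(2/3)·√0.00056 = 0.6096 m³/s.
Channel B: With bottom width b = 1.65 m and side slope z = 2.6: A = (b + zy)y = (1.65 + 2.6×1.15)×1.15 = 5.336 m²; P = b + 2y√(1+z²) = 1.65 + 2×1.15×2.786 = 8.057 m. Hydraulic radius R = A/P = 5.336/8.057 = 0.6623 m. Q_B = (1/0.014)·5.336·0.6623^(2/3)·√0.00056 = 6.853 m³/s.
Q_A = 0.6096 m³/s vs Q_B = 6.853 m³/s, so channel B carries more.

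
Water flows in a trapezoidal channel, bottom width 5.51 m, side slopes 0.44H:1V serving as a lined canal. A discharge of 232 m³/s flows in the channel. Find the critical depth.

y_c = 4.92 m

At critical depth, Q² T / (g A³) = 1, i.e. A³/T = Q²/g = 232²/9.81 = 5487.
Try y = 5.75 m: A³/T = 9348 — high.
Try y = 4.15 m: A³/T = 3080 — low.
Try y = 4.92 m: A³/T = 5472 — close enough.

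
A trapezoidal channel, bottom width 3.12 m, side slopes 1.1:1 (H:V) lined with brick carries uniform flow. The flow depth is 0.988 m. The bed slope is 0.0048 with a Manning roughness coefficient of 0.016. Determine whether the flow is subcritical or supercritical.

supercritical

With bottom width b = 3.12 m and side slope z = 1.1: A = (b + zy)y = (3.12 + 1.1×0.988)×0.988 = 4.156 m²; P = b + 2y√(1+z²) = 3.12 + 2×0.988×1.487 = 6.058 m.
Hydraulic radius R = A/P = 4.156/6.058 = 0.6861 m.
V = (1/n) R^(2/3) √S = (1/0.016) × 0.6861^(2/3) × √0.0048 = 3.369 m/s. Hydraulic depth D_h = A/T = 4.156/5.294 = 0.7852 m.
Froude number Fr = V/√(g·D_h) = 3.369/√(9.81×0.7852) = 1.21, which is greater than 1, so the flow is supercritical.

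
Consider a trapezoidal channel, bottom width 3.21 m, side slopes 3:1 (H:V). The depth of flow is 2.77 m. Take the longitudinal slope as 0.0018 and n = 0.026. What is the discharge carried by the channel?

With bottom width b = 3.21 m and side slope z = 3: A = (b + zy)y = (3.21 + 3×2.77)×2.77 = 31.91 m²; P = b + 2y√(1+z²) = 3.21 + 2×2.77×3.162 = 20.73 m.
Hydraulic radius R = A/P = 31.91/20.73 = 1.539 m.
Manning's equation: Q = (1/n) A R^(2/3) S^(1/2) = (1/0.026) × 31.91 × 1.539^(2/3) × 0.0018^(1/2) = 69.4 m³/s.

Q = 69.4 m³/s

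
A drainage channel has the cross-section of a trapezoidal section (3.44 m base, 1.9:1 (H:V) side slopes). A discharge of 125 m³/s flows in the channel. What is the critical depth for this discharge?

At critical depth, Q² T / (g A³) = 1, i.e. A³/T = Q²/g = 125²/9.81 = 1593.
Trying y = 3.36 m: A³/T = 2219 — high.
Trying y = 2.21 m: A³/T = 406.5 — low.
Trying y = 3.1 m: A³/T = 1590 — ≈ 1593.

y_c = 3.1 m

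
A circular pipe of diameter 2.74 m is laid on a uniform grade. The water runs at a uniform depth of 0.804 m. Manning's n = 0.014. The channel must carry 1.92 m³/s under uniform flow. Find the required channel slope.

For a circular section of diameter D = 2.74 m at depth y = 0.804 m, the central angle is θ = 2 arccos(1 − 2y/D) = 2.29 rad. Then A = (D²/8)(θ − sin θ) = 1.443 m² and P = Dθ/2 = 3.137 m.
Hydraulic radius R = A/P = 1.443/3.137 = 0.4599 m.
From Manning's equation, S = [nQ / (1 A R^(2/3))]² = [0.014 × 1.92 / (1 × 1.443 × 0.4599^(2/3))]² = 0.000978.

S = 0.000978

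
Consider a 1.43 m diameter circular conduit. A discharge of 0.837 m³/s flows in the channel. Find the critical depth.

y_c = 0.469 m

At critical depth, Q² T / (g A³) = 1, i.e. A³/T = Q²/g = 0.837²/9.81 = 0.07141.
Try y = 0.528 m: A³/T = 0.1133 — high.
Try y = 0.346 m: A³/T = 0.022 — low.
Try y = 0.469 m: A³/T = 0.0717 — close enough.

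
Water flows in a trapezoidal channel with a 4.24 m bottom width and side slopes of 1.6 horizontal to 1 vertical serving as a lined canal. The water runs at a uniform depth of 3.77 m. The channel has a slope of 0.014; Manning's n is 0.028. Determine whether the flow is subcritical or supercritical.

With bottom width b = 4.24 m and side slope z = 1.6: A = (b + zy)y = (4.24 + 1.6×3.77)×3.77 = 38.73 m²; P = b + 2y√(1+z²) = 4.24 + 2×3.77×1.887 = 18.47 m.
Hydraulic radius R = A/P = 38.73/18.47 = 2.097 m.
V = (1/n) R^(2/3) √S = (1/0.028) × 2.097^(2/3) × √0.014 = 6.923 m/s. Hydraulic depth D_h = A/T = 38.73/16.3 = 2.375 m.
Froude number Fr = V/√(g·D_h) = 6.923/√(9.81×2.375) = 1.43, which is greater than 1, so the flow is supercritical.

supercritical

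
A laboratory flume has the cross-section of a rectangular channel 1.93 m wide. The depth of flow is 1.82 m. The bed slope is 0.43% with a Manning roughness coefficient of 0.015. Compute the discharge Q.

Flow area A = b·y = 1.93 × 1.82 = 3.513 m². Wetted perimeter P = b + 2y = 1.93 + 2×1.82 = 5.57 m.
Hydraulic radius R = A/P = 3.513/5.57 = 0.6306 m.
Manning's equation: Q = (1/n) A R^(2/3) S^(1/2) = (1/0.015) × 3.513 × 0.6306^(2/3) × 0.0043^(1/2) = 11.3 m³/s.

Q = 11.3 m³/s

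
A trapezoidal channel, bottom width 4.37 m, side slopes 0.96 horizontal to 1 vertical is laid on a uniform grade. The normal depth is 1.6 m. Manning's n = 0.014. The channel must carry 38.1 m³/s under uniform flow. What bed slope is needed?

S = 0.0029

With bottom width b = 4.37 m and side slope z = 0.96: A = (b + zy)y = (4.37 + 0.96×1.6)×1.6 = 9.45 m²; P = b + 2y√(1+z²) = 4.37 + 2×1.6×1.386 = 8.806 m.
Hydraulic radius R = A/P = 9.45/8.806 = 1.073 m.
From Manning's equation, S = [nQ / (1 A R^(2/3))]² = [0.014 × 38.1 / (1 × 9.45 × 1.073^(2/3))]² = 0.0029.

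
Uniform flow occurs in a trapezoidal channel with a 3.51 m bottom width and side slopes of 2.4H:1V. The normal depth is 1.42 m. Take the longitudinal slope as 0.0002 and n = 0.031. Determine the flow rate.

With bottom width b = 3.51 m and side slope z = 2.4: A = (b + zy)y = (3.51 + 2.4×1.42)×1.42 = 9.824 m²; P = b + 2y√(1+z²) = 3.51 + 2×1.42×2.6 = 10.89 m.
Hydraulic radius R = A/P = 9.824/10.89 = 0.9017 m.
Manning's equation: Q = (1/n) A R^(2/3) S^(1/2) = (1/0.031) × 9.824 × 0.9017^(2/3) × 0.0002^(1/2) = 4.18 m³/s.

Q = 4.18 m³/s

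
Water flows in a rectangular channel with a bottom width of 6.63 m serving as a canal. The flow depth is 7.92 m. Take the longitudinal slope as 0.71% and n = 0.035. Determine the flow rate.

Q = 223 m³/s

Flow area A = b·y = 6.63 × 7.92 = 52.51 m². Wetted perimeter P = b + 2y = 6.63 + 2×7.92 = 22.47 m.
Hydraulic radius R = A/P = 52.51/22.47 = 2.337 m.
Manning's equation: Q = (1/n) A R^(2/3) S^(1/2) = (1/0.035) × 52.51 × 2.337^(2/3) × 0.0071^(1/2) = 223 m³/s.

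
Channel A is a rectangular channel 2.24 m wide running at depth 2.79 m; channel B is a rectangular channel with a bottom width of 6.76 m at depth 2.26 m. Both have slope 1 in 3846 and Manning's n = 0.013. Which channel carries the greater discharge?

Channel A: Flow area A = b·y = 2.24 × 2.79 = 6.25 m². Wetted perimeter P = b + 2y = 2.24 + 2×2.79 = 7.82 m. Hydraulic radius R = A/P = 6.25/7.82 = 0.7992 m. Q_A = (1/0.013)·6.25·0.7992^(2/3)·√0.00026 = 6.676 m³/s.
Channel B: Flow area A = b·y = 6.76 × 2.26 = 15.28 m². Wetted perimeter P = b + 2y = 6.76 + 2×2.26 = 11.28 m. Hydraulic radius R = A/P = 15.28/11.28 = 1.354 m. Q_B = (1/0.013)·15.28·1.354^(2/3)·√0.00026 = 23.2 m³/s.
Q_A = 6.676 m³/s vs Q_B = 23.2 m³/s, so channel B carries more.

channel B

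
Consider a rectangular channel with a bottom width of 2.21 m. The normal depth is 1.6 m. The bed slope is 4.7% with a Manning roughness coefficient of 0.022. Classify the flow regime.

supercritical

Flow area A = b·y = 2.21 × 1.6 = 3.536 m². Wetted perimeter P = b + 2y = 2.21 + 2×1.6 = 5.41 m.
Hydraulic radius R = A/P = 3.536/5.41 = 0.6536 m.
V = (1/n) R^(2/3) √S = (1/0.022) × 0.6536^(2/3) × √0.047 = 7.422 m/s. Hydraulic depth D_h = A/T = 3.536/2.21 = 1.6 m.
Froude number Fr = V/√(g·D_h) = 7.422/√(9.81×1.6) = 1.87, which is greater than 1, so the flow is supercritical.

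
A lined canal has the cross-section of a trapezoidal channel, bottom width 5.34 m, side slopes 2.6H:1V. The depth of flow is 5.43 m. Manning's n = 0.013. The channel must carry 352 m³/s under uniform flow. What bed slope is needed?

With bottom width b = 5.34 m and side slope z = 2.6: A = (b + zy)y = (5.34 + 2.6×5.43)×5.43 = 105.7 m²; P = b + 2y√(1+z²) = 5.34 + 2×5.43×2.786 = 35.59 m.
Hydraulic radius R = A/P = 105.7/35.59 = 2.969 m.
From Manning's equation, S = [nQ / (1 A R^(2/3))]² = [0.013 × 352 / (1 × 105.7 × 2.969^(2/3))]² = 0.00044.

S = 0.00044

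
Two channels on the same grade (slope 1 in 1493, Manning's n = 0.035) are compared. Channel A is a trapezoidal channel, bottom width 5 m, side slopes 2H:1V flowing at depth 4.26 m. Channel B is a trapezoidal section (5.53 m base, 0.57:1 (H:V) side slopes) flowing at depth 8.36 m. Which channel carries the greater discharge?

Channel A: With bottom width b = 5 m and side slope z = 2: A = (b + zy)y = (5 + 2×4.26)×4.26 = 57.6 m²; P = b + 2y√(1+z²) = 5 + 2×4.26×2.236 = 24.05 m. Hydraulic radius R = A/P = 57.6/24.05 = 2.395 m. Q_A = (1/0.035)·57.6·2.395^(2/3)·√0.0006698 = 76.23 m³/s.
Channel B: With bottom width b = 5.53 m and side slope z = 0.57: A = (b + zy)y = (5.53 + 0.57×8.36)×8.36 = 86.07 m²; P = b + 2y√(1+z²) = 5.53 + 2×8.36×1.151 = 24.78 m. Hydraulic radius R = A/P = 86.07/24.78 = 3.474 m. Q_B = (1/0.035)·86.07·3.474^(2/3)·√0.0006698 = 146 m³/s.
Q_A = 76.23 m³/s vs Q_B = 146 m³/s, so channel B carries more.

channel B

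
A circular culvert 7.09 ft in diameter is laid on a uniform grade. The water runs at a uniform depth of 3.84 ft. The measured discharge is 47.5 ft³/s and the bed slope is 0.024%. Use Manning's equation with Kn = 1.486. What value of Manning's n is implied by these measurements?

For a circular section of diameter D = 7.09 ft at depth y = 3.84 ft, the central angle is θ = 2 arccos(1 − 2y/D) = 3.308 rad. Then A = (D²/8)(θ − sin θ) = 21.83 ft² and P = Dθ/2 = 11.73 ft.
Hydraulic radius R = A/P = 21.83/11.73 = 1.861 ft.
Rearranging Manning's equation: n = (1.486/Q) A R^(2/3) S^(1/2) = (1.486/47.5) × 21.83 × 1.861^(2/3) × √0.00024 = 0.016.

n = 0.016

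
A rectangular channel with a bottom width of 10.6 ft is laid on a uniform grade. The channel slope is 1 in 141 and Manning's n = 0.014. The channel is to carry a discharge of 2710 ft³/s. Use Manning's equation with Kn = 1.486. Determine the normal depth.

Manning's equation rearranged: A R^(2/3) = nQ / (1.486·√S) = 0.014 × 2710 / (1.486 × √0.007092) = 303.2.
Trying y = 14 ft: A R^(2/3) = 364.2 — over.
Trying y = 9.72 ft: A R^(2/3) = 234.3 — short.
Trying y = 12 ft: A R^(2/3) = 303 — matches.

y_n = 12 ft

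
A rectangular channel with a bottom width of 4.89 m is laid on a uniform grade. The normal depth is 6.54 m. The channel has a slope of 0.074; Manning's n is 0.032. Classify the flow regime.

supercritical

Flow area A = b·y = 4.89 × 6.54 = 31.98 m². Wetted perimeter P = b + 2y = 4.89 + 2×6.54 = 17.97 m.
Hydraulic radius R = A/P = 31.98/17.97 = 1.78 m.
V = (1/n) R^(2/3) √S = (1/0.032) × 1.78^(2/3) × √0.074 = 12.48 m/s. Hydraulic depth D_h = A/T = 31.98/4.89 = 6.54 m.
Froude number Fr = V/√(g·D_h) = 12.48/√(9.81×6.54) = 1.56, which is greater than 1, so the flow is supercritical.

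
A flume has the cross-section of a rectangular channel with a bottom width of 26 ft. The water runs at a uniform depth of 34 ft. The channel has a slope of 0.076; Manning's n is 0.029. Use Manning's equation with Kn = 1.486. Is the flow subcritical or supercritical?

Flow area A = b·y = 26 × 34 = 884 ft². Wetted perimeter P = b + 2y = 26 + 2×34 = 94 ft.
Hydraulic radius R = A/P = 884/94 = 9.404 ft.
V = (1.486/n) R^(2/3) √S = (1.486/0.029) × 9.404^(2/3) × √0.076 = 62.94 ft/s. Hydraulic depth D_h = A/T = 884/26 = 34 ft.
Froude number Fr = V/√(g·D_h) = 62.94/√(32.2×34) = 1.9, which is greater than 1, so the flow is supercritical.

supercritical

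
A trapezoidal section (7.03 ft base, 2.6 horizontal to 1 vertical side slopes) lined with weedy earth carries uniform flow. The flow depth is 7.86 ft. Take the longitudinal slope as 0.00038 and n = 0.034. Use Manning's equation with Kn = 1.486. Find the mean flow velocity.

With bottom width b = 7.03 ft and side slope z = 2.6: A = (b + zy)y = (7.03 + 2.6×7.86)×7.86 = 215.9 ft²; P = b + 2y√(1+z²) = 7.03 + 2×7.86×2.786 = 50.82 ft.
Hydraulic radius R = A/P = 215.9/50.82 = 4.248 ft.
From Manning's equation, V = (1.486/n) R^(2/3) S^(1/2) = (1.486/0.034) × 4.248^(2/3) × 0.00038^(1/2) = 2.23 ft/s.

V = 2.23 ft/s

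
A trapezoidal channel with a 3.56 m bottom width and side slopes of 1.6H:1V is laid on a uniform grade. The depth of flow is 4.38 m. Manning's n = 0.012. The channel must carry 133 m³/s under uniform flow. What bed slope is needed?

With bottom width b = 3.56 m and side slope z = 1.6: A = (b + zy)y = (3.56 + 1.6×4.38)×4.38 = 46.29 m²; P = b + 2y√(1+z²) = 3.56 + 2×4.38×1.887 = 20.09 m.
Hydraulic radius R = A/P = 46.29/20.09 = 2.304 m.
From Manning's equation, S = [nQ / (1 A R^(2/3))]² = [0.012 × 133 / (1 × 46.29 × 2.304^(2/3))]² = 0.000391.

S = 0.000391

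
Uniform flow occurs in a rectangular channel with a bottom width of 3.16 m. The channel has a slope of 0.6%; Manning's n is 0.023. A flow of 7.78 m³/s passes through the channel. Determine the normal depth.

Manning's equation rearranged: A R^(2/3) = nQ / (1·√S) = 0.023 × 7.78 / (√0.006) = 2.31.
Trying y = 1.12 m: A R^(2/3) = 2.67 — too large.
Trying y = 1.01 m: A R^(2/3) = 2.311 — close enough.

y_n = 1.01 m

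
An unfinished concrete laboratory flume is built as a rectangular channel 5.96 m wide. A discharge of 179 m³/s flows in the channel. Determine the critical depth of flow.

y_c = 4.51 m

For a rectangular channel, critical depth y_c = (q²/g)^(1/3) where q = Q/b = 179/5.96 = 30.03 m²/s.
So y_c = (30.03²/9.81)^(1/3) = 4.51 m.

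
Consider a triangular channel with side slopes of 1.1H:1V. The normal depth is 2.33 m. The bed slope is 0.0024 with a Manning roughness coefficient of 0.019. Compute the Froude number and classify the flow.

For a triangular section with side slope z = 1.1: A = zy² = 1.1×2.33² = 5.972 m²; P = 2y√(1+z²) = 2×2.33×1.487 = 6.928 m.
Hydraulic radius R = A/P = 5.972/6.928 = 0.862 m.
V = (1/n) R^(2/3) √S = (1/0.019) × 0.862^(2/3) × √0.0024 = 2.335 m/s. Hydraulic depth D_h = A/T = 5.972/5.126 = 1.165 m.
Froude number Fr = V/√(g·D_h) = 2.335/√(9.81×1.165) = 0.691, which is less than 1, so the flow is subcritical.

subcritical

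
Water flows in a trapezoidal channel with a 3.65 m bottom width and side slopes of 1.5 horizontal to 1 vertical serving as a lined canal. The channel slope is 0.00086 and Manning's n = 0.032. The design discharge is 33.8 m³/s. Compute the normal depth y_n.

Manning's equation rearranged: A R^(2/3) = nQ / (1·√S) = 0.032 × 33.8 / (√0.00086) = 36.88.
Try y = 3.67 m: A R^(2/3) = 53.16 — over.
Try y = 2.42 m: A R^(2/3) = 22.29 — short.
Try y = 3.09 m: A R^(2/3) = 36.9 — close enough.

y_n = 3.09 m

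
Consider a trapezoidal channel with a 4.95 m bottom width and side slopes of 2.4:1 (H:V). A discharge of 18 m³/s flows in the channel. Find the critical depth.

y_c = 0.941 m

At critical depth, Q² T / (g A³) = 1, i.e. A³/T = Q²/g = 18²/9.81 = 33.03.
At y = 0.674 m: A³/T = 10.6 — low.
At y = 1.04 m: A³/T = 46.71 — high.
At y = 0.941 m: A³/T = 32.97 — matches.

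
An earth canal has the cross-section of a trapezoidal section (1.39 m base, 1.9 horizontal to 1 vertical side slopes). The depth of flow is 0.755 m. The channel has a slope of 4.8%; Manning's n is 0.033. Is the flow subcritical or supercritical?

With bottom width b = 1.39 m and side slope z = 1.9: A = (b + zy)y = (1.39 + 1.9×0.755)×0.755 = 2.132 m²; P = b + 2y√(1+z²) = 1.39 + 2×0.755×2.147 = 4.632 m.
Hydraulic radius R = A/P = 2.132/4.632 = 0.4604 m.
V = (1/n) R^(2/3) √S = (1/0.033) × 0.4604^(2/3) × √0.048 = 3.958 m/s. Hydraulic depth D_h = A/T = 2.132/4.259 = 0.5007 m.
Froude number Fr = V/√(g·D_h) = 3.958/√(9.81×0.5007) = 1.79, which is greater than 1, so the flow is supercritical.

supercritical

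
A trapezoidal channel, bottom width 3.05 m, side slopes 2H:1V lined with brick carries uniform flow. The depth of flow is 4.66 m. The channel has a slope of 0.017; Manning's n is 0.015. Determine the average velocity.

With bottom width b = 3.05 m and side slope z = 2: A = (b + zy)y = (3.05 + 2×4.66)×4.66 = 57.64 m²; P = b + 2y√(1+z²) = 3.05 + 2×4.66×2.236 = 23.89 m.
Hydraulic radius R = A/P = 57.64/23.89 = 2.413 m.
From Manning's equation, V = (1/n) R^(2/3) S^(1/2) = (1/0.015) × 2.413^(2/3) × 0.017^(1/2) = 15.6 m/s.

V = 15.6 m/s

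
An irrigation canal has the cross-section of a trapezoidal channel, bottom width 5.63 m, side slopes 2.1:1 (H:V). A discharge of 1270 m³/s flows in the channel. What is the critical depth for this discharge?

At critical depth, Q² T / (g A³) = 1, i.e. A³/T = Q²/g = 1270²/9.81 = 164400.
Trying y = 5.81 m: A³/T = 37020 — short.
Trying y = 10.3 m: A³/T = 452800 — over.
Trying y = 8.2 m: A³/T = 164200 — close enough.

y_c = 8.2 m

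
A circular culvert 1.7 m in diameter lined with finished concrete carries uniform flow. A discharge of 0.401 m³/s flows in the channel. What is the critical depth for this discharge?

y_c = 0.306 m

At critical depth, Q² T / (g A³) = 1, i.e. A³/T = Q²/g = 0.401²/9.81 = 0.01639.
Trying y = 0.354 m: A³/T = 0.02907 — too large.
Trying y = 0.268 m: A³/T = 0.009749 — too small.
Trying y = 0.306 m: A³/T = 0.01642 — close enough.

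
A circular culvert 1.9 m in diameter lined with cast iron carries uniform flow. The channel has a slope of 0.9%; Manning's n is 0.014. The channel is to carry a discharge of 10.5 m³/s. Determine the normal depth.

y_n = 1.41 m

Manning's equation rearranged: A R^(2/3) = nQ / (1·√S) = 0.014 × 10.5 / (√0.009) = 1.55.
At y = 1.53 m: A R^(2/3) = 1.698 — too large.
At y = 1.01 m: A R^(2/3) = 0.9562 — too small.
At y = 1.41 m: A R^(2/3) = 1.555 — ≈ 1.55.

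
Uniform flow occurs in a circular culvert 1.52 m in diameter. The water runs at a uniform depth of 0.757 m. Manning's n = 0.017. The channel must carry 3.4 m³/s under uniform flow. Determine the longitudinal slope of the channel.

S = 0.0149

For a circular section of diameter D = 1.52 m at depth y = 0.757 m, the central angle is θ = 2 arccos(1 − 2y/D) = 3.134 rad. Then A = (D²/8)(θ − sin θ) = 0.9027 m² and P = Dθ/2 = 2.382 m.
Hydraulic radius R = A/P = 0.9027/2.382 = 0.379 m.
From Manning's equation, S = [nQ / (1 A R^(2/3))]² = [0.017 × 3.4 / (1 × 0.9027 × 0.379^(2/3))]² = 0.0149.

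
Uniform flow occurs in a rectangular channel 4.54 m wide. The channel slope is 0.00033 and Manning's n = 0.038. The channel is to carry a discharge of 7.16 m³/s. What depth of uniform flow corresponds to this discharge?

y_n = 2.83 m

Manning's equation rearranged: A R^(2/3) = nQ / (1·√S) = 0.038 × 7.16 / (√0.00033) = 14.98.
At y = 2.25 m: A R^(2/3) = 11.08 — low.
At y = 2.83 m: A R^(2/3) = 14.99 — ≈ 14.98.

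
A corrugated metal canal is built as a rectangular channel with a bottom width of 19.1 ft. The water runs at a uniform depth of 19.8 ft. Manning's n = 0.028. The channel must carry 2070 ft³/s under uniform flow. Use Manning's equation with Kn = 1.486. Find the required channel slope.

S = 0.000887

Flow area A = b·y = 19.1 × 19.8 = 378.2 ft². Wetted perimeter P = b + 2y = 19.1 + 2×19.8 = 58.7 ft.
Hydraulic radius R = A/P = 378.2/58.7 = 6.443 ft.
From Manning's equation, S = [nQ / (1.486 A R^(2/3))]² = [0.028 × 2070 / (1.486 × 378.2 × 6.443^(2/3))]² = 0.000887.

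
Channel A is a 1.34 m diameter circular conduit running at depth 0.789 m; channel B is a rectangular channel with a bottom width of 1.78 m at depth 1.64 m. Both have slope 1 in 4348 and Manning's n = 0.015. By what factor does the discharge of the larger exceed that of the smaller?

Channel A: For a circular section of diameter D = 1.34 m at depth y = 0.789 m, the central angle is θ = 2 arccos(1 − 2y/D) = 3.499 rad. Then A = (D²/8)(θ − sin θ) = 0.8637 m² and P = Dθ/2 = 2.344 m. Hydraulic radius R = A/P = 0.8637/2.344 = 0.3685 m. Q_A = (1/0.015)·0.8637·0.3685^(2/3)·√0.00023 = 0.4488 m³/s.
Channel B: Flow area A = b·y = 1.78 × 1.64 = 2.919 m². Wetted perimeter P = b + 2y = 1.78 + 2×1.64 = 5.06 m. Hydraulic radius R = A/P = 2.919/5.06 = 0.5769 m. Q_B = (1/0.015)·2.919·0.5769^(2/3)·√0.00023 = 2.045 m³/s.
The larger discharge is 2.045 m³/s and the smaller is 0.4488 m³/s; the ratio is 4.56.

4.56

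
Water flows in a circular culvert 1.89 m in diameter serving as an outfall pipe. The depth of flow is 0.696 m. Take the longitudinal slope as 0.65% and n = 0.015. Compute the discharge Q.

For a circular section of diameter D = 1.89 m at depth y = 0.696 m, the central angle is θ = 2 arccos(1 − 2y/D) = 2.608 rad. Then A = (D²/8)(θ − sin θ) = 0.9377 m² and P = Dθ/2 = 2.465 m.
Hydraulic radius R = A/P = 0.9377/2.465 = 0.3804 m.
Manning's equation: Q = (1/n) A R^(2/3) S^(1/2) = (1/0.015) × 0.9377 × 0.3804^(2/3) × 0.0065^(1/2) = 2.65 m³/s.

Q = 2.65 m³/s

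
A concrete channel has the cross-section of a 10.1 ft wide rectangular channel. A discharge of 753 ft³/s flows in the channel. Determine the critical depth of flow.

For a rectangular channel, critical depth y_c = (q²/g)^(1/3) where q = Q/b = 753/10.1 = 74.55 ft²/s.
So y_c = (74.55²/32.2)^(1/3) = 5.57 ft.

y_c = 5.57 ft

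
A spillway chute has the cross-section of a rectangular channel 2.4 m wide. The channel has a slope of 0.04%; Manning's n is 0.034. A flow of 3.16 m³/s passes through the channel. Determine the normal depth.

Manning's equation rearranged: A R^(2/3) = nQ / (1·√S) = 0.034 × 3.16 / (√0.0004) = 5.372.
At y = 1.94 m: A R^(2/3) = 3.814 — short.
At y = 2.92 m: A R^(2/3) = 6.291 — over.
At y = 2.56 m: A R^(2/3) = 5.37 — ≈ 5.372.

y_n = 2.56 m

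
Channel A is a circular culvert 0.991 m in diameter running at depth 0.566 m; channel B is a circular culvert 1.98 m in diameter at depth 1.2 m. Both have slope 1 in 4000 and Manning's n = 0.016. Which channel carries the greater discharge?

Channel A: For a circular section of diameter D = 0.991 m at depth y = 0.566 m, the central angle is θ = 2 arccos(1 − 2y/D) = 3.427 rad. Then A = (D²/8)(θ − sin θ) = 0.4553 m² and P = Dθ/2 = 1.698 m. Hydraulic radius R = A/P = 0.4553/1.698 = 0.2681 m. Q_A = (1/0.016)·0.4553·0.2681^(2/3)·√0.00025 = 0.1871 m³/s.
Channel B: For a circular section of diameter D = 1.98 m at depth y = 1.2 m, the central angle is θ = 2 arccos(1 − 2y/D) = 3.569 rad. Then A = (D²/8)(θ − sin θ) = 1.952 m² and P = Dθ/2 = 3.533 m. Hydraulic radius R = A/P = 1.952/3.533 = 0.5525 m. Q_B = (1/0.016)·1.952·0.5525^(2/3)·√0.00025 = 1.299 m³/s.
Q_A = 0.1871 m³/s vs Q_B = 1.299 m³/s, so channel B carries more.

channel B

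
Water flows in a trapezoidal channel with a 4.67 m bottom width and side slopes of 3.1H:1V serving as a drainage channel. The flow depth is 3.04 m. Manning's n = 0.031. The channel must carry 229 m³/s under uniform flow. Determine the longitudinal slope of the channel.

S = 0.013

With bottom width b = 4.67 m and side slope z = 3.1: A = (b + zy)y = (4.67 + 3.1×3.04)×3.04 = 42.85 m²; P = b + 2y√(1+z²) = 4.67 + 2×3.04×3.257 = 24.47 m.
Hydraulic radius R = A/P = 42.85/24.47 = 1.751 m.
From Manning's equation, S = [nQ / (1 A R^(2/3))]² = [0.031 × 229 / (1 × 42.85 × 1.751^(2/3))]² = 0.013.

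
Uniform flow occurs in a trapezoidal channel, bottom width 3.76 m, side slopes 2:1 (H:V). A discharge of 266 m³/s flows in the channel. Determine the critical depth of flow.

y_c = 4.31 m

At critical depth, Q² T / (g A³) = 1, i.e. A³/T = Q²/g = 266²/9.81 = 7213.
At y = 5.01 m: A³/T = 13830 — high.
At y = 3 m: A³/T = 1593 — low.
At y = 4.31 m: A³/T = 7234 — close enough.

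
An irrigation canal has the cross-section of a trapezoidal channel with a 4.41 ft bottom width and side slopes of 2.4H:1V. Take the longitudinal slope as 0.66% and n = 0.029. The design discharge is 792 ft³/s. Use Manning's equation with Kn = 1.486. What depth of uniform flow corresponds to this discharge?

Manning's equation rearranged: A R^(2/3) = nQ / (1.486·√S) = 0.029 × 792 / (1.486 × √0.0066) = 190.3.
Trying y = 3.99 ft: A R^(2/3) = 94.91 — low.
Trying y = 6.04 ft: A R^(2/3) = 247.4 — high.
Trying y = 5.4 ft: A R^(2/3) = 190.2 — matches.

y_n = 5.4 ft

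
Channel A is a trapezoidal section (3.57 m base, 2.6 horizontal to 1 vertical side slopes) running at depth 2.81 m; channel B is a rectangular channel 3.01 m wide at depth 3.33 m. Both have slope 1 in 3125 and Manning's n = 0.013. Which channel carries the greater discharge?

channel A

Channel A: With bottom width b = 3.57 m and side slope z = 2.6: A = (b + zy)y = (3.57 + 2.6×2.81)×2.81 = 30.56 m²; P = b + 2y√(1+z²) = 3.57 + 2×2.81×2.786 = 19.23 m. Hydraulic radius R = A/P = 30.56/19.23 = 1.59 m. Q_A = (1/0.013)·30.56·1.59^(2/3)·√0.00032 = 57.28 m³/s.
Channel B: Flow area A = b·y = 3.01 × 3.33 = 10.02 m². Wetted perimeter P = b + 2y = 3.01 + 2×3.33 = 9.67 m. Hydraulic radius R = A/P = 10.02/9.67 = 1.037 m. Q_B = (1/0.013)·10.02·1.037^(2/3)·√0.00032 = 14.13 m³/s.
Q_A = 57.28 m³/s vs Q_B = 14.13 m³/s, so channel A carries more.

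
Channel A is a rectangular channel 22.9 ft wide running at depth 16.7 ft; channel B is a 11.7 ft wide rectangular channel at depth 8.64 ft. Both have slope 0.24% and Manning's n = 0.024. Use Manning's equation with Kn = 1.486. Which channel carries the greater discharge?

Channel A: Flow area A = b·y = 22.9 × 16.7 = 382.4 ft². Wetted perimeter P = b + 2y = 22.9 + 2×16.7 = 56.3 ft. Hydraulic radius R = A/P = 382.4/56.3 = 6.793 ft. Q_A = (1.486/0.024)·382.4·6.793^(2/3)·√0.0024 = 4161 ft³/s.
Channel B: Flow area A = b·y = 11.7 × 8.64 = 101.1 ft². Wetted perimeter P = b + 2y = 11.7 + 2×8.64 = 28.98 ft. Hydraulic radius R = A/P = 101.1/28.98 = 3.488 ft. Q_B = (1.486/0.024)·101.1·3.488^(2/3)·√0.0024 = 705.3 ft³/s.
Q_A = 4161 ft³/s vs Q_B = 705.3 ft³/s, so channel A carries more.

channel A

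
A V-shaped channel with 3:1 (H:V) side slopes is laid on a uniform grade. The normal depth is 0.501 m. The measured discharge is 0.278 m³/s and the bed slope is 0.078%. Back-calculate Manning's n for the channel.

For a triangular section with side slope z = 3: A = zy² = 3×0.501² = 0.753 m²; P = 2y√(1+z²) = 2×0.501×3.162 = 3.169 m.
Hydraulic radius R = A/P = 0.753/3.169 = 0.2376 m.
Rearranging Manning's equation: n = (1/Q) A R^(2/3) S^(1/2) = (1/0.278) × 0.753 × 0.2376^(2/3) × √0.00078 = 0.029.

n = 0.029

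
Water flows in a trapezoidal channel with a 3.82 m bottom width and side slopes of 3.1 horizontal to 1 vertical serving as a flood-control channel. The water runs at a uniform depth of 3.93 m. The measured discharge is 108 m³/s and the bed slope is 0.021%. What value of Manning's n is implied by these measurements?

n = 0.014

With bottom width b = 3.82 m and side slope z = 3.1: A = (b + zy)y = (3.82 + 3.1×3.93)×3.93 = 62.89 m²; P = b + 2y√(1+z²) = 3.82 + 2×3.93×3.257 = 29.42 m.
Hydraulic radius R = A/P = 62.89/29.42 = 2.138 m.
Rearranging Manning's equation: n = (1/Q) A R^(2/3) S^(1/2) = (1/108) × 62.89 × 2.138^(2/3) × √0.00021 = 0.014.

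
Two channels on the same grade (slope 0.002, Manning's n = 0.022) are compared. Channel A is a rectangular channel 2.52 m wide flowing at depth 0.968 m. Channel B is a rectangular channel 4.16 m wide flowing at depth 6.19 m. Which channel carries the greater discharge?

channel B

Channel A: Flow area A = b·y = 2.52 × 0.968 = 2.439 m². Wetted perimeter P = b + 2y = 2.52 + 2×0.968 = 4.456 m. Hydraulic radius R = A/P = 2.439/4.456 = 0.5474 m. Q_A = (1/0.022)·2.439·0.5474^(2/3)·√0.002 = 3.318 m³/s.
Channel B: Flow area A = b·y = 4.16 × 6.19 = 25.75 m². Wetted perimeter P = b + 2y = 4.16 + 2×6.19 = 16.54 m. Hydraulic radius R = A/P = 25.75/16.54 = 1.557 m. Q_B = (1/0.022)·25.75·1.557^(2/3)·√0.002 = 70.31 m³/s.
Q_A = 3.318 m³/s vs Q_B = 70.31 m³/s, so channel B carries more.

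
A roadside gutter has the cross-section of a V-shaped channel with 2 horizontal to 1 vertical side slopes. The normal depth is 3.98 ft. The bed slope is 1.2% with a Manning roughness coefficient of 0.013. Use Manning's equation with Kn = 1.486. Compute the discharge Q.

Q = 583 ft³/s

For a triangular section with side slope z = 2: A = zy² = 2×3.98² = 31.68 ft²; P = 2y√(1+z²) = 2×3.98×2.236 = 17.8 ft.
Hydraulic radius R = A/P = 31.68/17.8 = 1.78 ft.
Manning's equation: Q = (1.486/n) A R^(2/3) S^(1/2) = (1.486/0.013) × 31.68 × 1.78^(2/3) × 0.012^(1/2) = 583 ft³/s.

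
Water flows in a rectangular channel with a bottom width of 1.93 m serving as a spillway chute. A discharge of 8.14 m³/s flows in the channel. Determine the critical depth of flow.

y_c = 1.22 m

For a rectangular channel, critical depth y_c = (q²/g)^(1/3) where q = Q/b = 8.14/1.93 = 4.218 m²/s.
So y_c = (4.218²/9.81)^(1/3) = 1.22 m.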